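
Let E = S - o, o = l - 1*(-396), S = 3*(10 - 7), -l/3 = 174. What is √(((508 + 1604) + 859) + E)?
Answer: √3106 ≈ 55.732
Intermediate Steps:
l = -522 (l = -3*174 = -522)
S = 9 (S = 3*3 = 9)
o = -126 (o = -522 - 1*(-396) = -522 + 396 = -126)
E = 135 (E = 9 - 1*(-126) = 9 + 126 = 135)
√(((508 + 1604) + 859) + E) = √(((508 + 1604) + 859) + 135) = √((2112 + 859) + 135) = √(2971 + 135) = √3106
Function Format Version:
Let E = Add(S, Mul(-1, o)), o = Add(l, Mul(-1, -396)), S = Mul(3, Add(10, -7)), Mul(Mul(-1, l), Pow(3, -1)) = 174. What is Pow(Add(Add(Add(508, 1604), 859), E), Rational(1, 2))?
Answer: Pow(3106, Rational(1, 2)) ≈ 55.732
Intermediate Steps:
l = -522 (l = Mul(-3, 174) = -522)
S = 9 (S = Mul(3, 3) = 9)
o = -126 (o = Add(-522, Mul(-1, -396)) = Add(-522, 396) = -126)
E = 135 (E = Add(9, Mul(-1, -126)) = Add(9, 126) = 135)
Pow(Add(Add(Add(508, 1604), 859), E), Rational(1, 2)) = Pow(Add(Add(Add(508, 1604), 859), 135), Rational(1, 2)) = Pow(Add(Add(2112, 859), 135), Rational(1, 2)) = Pow(Add(2971, 135), Rational(1, 2)) = Pow(3106, Rational(1, 2))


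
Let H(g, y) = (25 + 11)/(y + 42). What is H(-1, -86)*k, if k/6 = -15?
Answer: 810/11 ≈ 73.636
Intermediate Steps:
H(g, y) = 36/(42 + y)
k = -90 (k = 6*(-15) = -90)
H(-1, -86)*k = (36/(42 - 86))*(-90) = (36/(-44))*(-90) = (36*(-1/44))*(-90) = -9/11*(-90) = 810/11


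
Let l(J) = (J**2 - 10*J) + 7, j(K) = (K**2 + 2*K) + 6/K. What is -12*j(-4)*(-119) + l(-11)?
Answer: 9520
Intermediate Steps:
j(K) = K**2 + 2*K + 6/K
l(J) = 7 + J**2 - 10*J
-12*j(-4)*(-119) + l(-11) = -12*(6 + (-4)**2*(2 - 4))/(-4)*(-119) + (7 + (-11)**2 - 10*(-11)) = -(-3)*(6 + 16*(-2))*(-119) + (7 + 121 + 110) = -(-3)*(6 - 32)*(-119) + 238 = -(-3)*(-26)*(-119) + 238 = -12*13/2*(-119) + 238 = -78*(-119) + 238 = 9282 + 238 = 9520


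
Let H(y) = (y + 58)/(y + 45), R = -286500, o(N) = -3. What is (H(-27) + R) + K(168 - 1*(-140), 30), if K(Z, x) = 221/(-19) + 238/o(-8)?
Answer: -98013521/342 ≈ -2.8659e+5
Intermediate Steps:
H(y) = (58 + y)/(45 + y)
K(Z, x) = -5185/57 (K(Z, x) = 221/(-19) + 238/(-3) = 221*(-1/19) + 238*(-⅓) = -221/19 - 238/3 = -5185/57)
(H(-27) + R) + K(168 - 1*(-140), 30) = ((58 - 27)/(45 - 27) - 286500) - 5185/57 = (31/18 - 286500) - 5185/57 = -5156969/18 - 5185/57 = -98013521/342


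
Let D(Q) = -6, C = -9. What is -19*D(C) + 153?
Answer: 267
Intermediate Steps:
-19*D(C) + 153 = -19*(-6) + 153 = 114 + 153 = 267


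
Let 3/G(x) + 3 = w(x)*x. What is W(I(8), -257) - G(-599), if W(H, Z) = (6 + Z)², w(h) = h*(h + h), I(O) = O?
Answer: 27080576706604/429843601 ≈ 63001.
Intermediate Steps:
w(h) = 2*h² (w(h) = h*(2*h) = 2*h²)
G(x) = 3/(-3 + 2*x³) (G(x) = 3/(-3 + (2*x²)*x) = 3/(-3 + 2*x³))
W(I(8), -257) - G(-599) = (6 - 257)² - 3/(-3 + 2*(-599)³) = (-251)² - 3/(-3 + 2*(-214921799)) = 63001 - 3/(-3 - 429843598) = 63001 - 3/(-429843601) = 63001 - 3*(-1)/429843601 = 63001 - 1*(-3/429843601) = 63001 + 3/429843601 = 27080576706604/429843601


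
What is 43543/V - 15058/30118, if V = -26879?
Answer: -858086028/404770861 ≈ -2.1199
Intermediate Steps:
43543/V - 15058/30118 = 43543/(-26879) - 15058/30118 = 43543*(-1/26879) - 15058*1/30118 = -43543/26879 - 7529/15059 = -858086028/404770861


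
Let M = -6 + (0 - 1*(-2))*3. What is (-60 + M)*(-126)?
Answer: 7560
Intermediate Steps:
M = 0 (M = -6 + (0 + 2)*3 = -6 + 2*3 = -6 + 6 = 0)
(-60 + M)*(-126) = (-60 + 0)*(-126) = -60*(-126) = 7560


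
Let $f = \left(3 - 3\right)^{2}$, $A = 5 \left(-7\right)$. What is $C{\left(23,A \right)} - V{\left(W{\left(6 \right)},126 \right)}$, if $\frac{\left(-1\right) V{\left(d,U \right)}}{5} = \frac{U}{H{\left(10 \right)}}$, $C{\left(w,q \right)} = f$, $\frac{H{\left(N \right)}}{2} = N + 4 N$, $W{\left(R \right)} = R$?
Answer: $\frac{63}{10} \approx 6.3$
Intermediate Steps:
$A = -35$
$H{\left(N \right)} = 10 N$ ($H{\left(N \right)} = 2 \left(N + 4 N\right) = 2 \cdot 5 N = 10 N$)
$f = 0$ ($f = 0^{2} = 0$)
$C{\left(w,q \right)} = 0$
$V{\left(d,U \right)} = - \frac{U}{20}$ ($V{\left(d,U \right)} = - 5 \frac{U}{10 \cdot 10} = - 5 \frac{U}{100} = - \frac{U}{20}$)
$C{\left(23,A \right)} - V{\left(W{\left(6 \right)},126 \right)} = 0 - \left(- \frac{1}{20}\right) 126 = 0 - - \frac{63}{10} = 0 + \frac{63}{10} = \frac{63}{10}$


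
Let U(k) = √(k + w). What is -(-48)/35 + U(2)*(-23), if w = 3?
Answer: 48/35 - 23*√5 ≈ -50.058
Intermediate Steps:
U(k) = √(3 + k) (U(k) = √(k + 3) = √(3 + k))
-(-48)/35 + U(2)*(-23) = -(-48)/35 + √(3 + 2)*(-23) = -(-48)/35 + √5*(-23) = -1*(-48/35) - 23*√5 = 48/35 - 23*√5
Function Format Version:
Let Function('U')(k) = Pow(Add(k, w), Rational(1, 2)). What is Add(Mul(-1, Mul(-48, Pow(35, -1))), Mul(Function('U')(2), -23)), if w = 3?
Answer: Add(Rational(48, 35), Mul(-23, Pow(5, Rational(1, 2)))) ≈ -50.058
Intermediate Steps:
Function('U')(k) = Pow(Add(3, k), Rational(1, 2)) (Function('U')(k) = Pow(Add(k, 3), Rational(1, 2)) = Pow(Add(3, k), Rational(1, 2)))
Add(Mul(-1, Mul(-48, Pow(35, -1))), Mul(Function('U')(2), -23)) = Add(Mul(-1, Mul(-48, Pow(35, -1))), Mul(Pow(Add(3, 2), Rational(1, 2)), -23)) = Add(Mul(-1, Mul(-48, Rational(1, 35))), Mul(Pow(5, Rational(1, 2)), -23)) = Add(Mul(-1, Rational(-48, 35)), Mul(-23, Pow(5, Rational(1, 2)))) = Add(Rational(48, 35), Mul(-23, Pow(5, Rational(1, 2))))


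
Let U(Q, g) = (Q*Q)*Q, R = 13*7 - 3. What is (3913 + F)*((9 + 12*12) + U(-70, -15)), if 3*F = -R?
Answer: -3994510397/3 ≈ -1.3315e+9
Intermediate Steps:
R = 88 (R = 91 - 3 = 88)
U(Q, g) = Q³ (U(Q, g) = Q²*Q = Q³)
F = -88/3 (F = (-1*88)/3 = (⅓)*(-88) = -88/3 ≈ -29.333)
(3913 + F)*((9 + 12*12) + U(-70, -15)) = (3913 - 88/3)*((9 + 12*12) + (-70)³) = 11651*((9 + 144) - 343000)/3 = 11651*(153 - 343000)/3 = (11651/3)*(-342847) = -3994510397/3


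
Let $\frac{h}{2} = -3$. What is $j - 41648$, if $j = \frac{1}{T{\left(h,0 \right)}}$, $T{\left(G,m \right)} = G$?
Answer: $- \frac{249889}{6} \approx -41648.0$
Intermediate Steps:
$h = -6$ ($h = 2 \left(-3\right) = -6$)
$j = - \frac{1}{6}$ ($j = \frac{1}{-6} = - \frac{1}{6} \approx -0.16667$)
$j - 41648 = - \frac{1}{6} - 41648 = - \frac{249889}{6}$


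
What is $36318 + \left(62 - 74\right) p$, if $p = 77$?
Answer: $35394$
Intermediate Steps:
$36318 + \left(62 - 74\right) p = 36318 + \left(62 - 74\right) 77 = 36318 - 924 = 35394$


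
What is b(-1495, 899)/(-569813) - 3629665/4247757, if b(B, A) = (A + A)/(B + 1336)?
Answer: -109613660217823/128282639450373 ≈ -0.85447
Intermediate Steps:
b(B, A) = 2*A/(1336 + B) (b(B, A) = (2*A)/(1336 + B) = 2*A/(1336 + B))
b(-1495, 899)/(-569813) - 3629665/4247757 = (2*899/(1336 - 1495))/(-569813) - 3629665/4247757 = (2*899/(-159))*(-1/569813) - 3629665*1/4247757 = (2*899*(-1/159))*(-1/569813) - 3629665/4247757 = -1798/159*(-1/569813) - 3629665/4247757 = 1798/90600267 - 3629665/4247757 = -109613660217823/128282639450373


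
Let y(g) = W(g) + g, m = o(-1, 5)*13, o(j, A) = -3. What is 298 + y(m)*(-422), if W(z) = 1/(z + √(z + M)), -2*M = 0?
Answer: 335331/20 + 211*I*√39/780 ≈ 16767.0 + 1.6894*I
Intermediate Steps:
M = 0 (M = -½*0 = 0)
W(z) = 1/(z + √z) (W(z) = 1/(z + √(z + 0)) = 1/(z + √z))
m = -39 (m = -3*13 = -39)
y(g) = g + 1/(g + √g) (y(g) = 1/(g + √g) + g = g + 1/(g + √g))
298 + y(m)*(-422) = 298 + ((1 - 39*(-39 + √(-39)))/(-39 + √(-39)))*(-422) = 298 + ((1 - 39*(-39 + I*√39))/(-39 + I*√39))*(-422) = 298 + ((1 + (1521 - 39*I*√39))/(-39 + I*√39))*(-422) = 298 + ((1522 - 39*I*√39)/(-39 + I*√39))*(-422) = 298 - 422*(1522 - 39*I*√39)/(-39 + I*√39)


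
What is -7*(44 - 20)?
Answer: -168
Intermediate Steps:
-7*(44 - 20) = -7*24 = -168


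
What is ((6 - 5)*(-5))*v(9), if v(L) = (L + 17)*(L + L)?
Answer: -2340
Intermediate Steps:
v(L) = 2*L*(17 + L) (v(L) = (17 + L)*(2*L) = 2*L*(17 + L))
((6 - 5)*(-5))*v(9) = ((6 - 5)*(-5))*(2*9*(17 + 9)) = (1*(-5))*(2*9*26) = -5*468 = -2340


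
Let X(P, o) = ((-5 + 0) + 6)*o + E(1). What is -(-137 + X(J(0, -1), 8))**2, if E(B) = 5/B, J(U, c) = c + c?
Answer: -15376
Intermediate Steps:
J(U, c) = 2*c
X(P, o) = 5 + o (X(P, o) = ((-5 + 0) + 6)*o + 5/1 = (-5 + 6)*o + 5*1 = 1*o + 5 = o + 5 = 5 + o)
-(-137 + X(J(0, -1), 8))**2 = -(-137 + (5 + 8))**2 = -(-137 + 13)**2 = -1*(-124)**2 = -1*15376 = -15376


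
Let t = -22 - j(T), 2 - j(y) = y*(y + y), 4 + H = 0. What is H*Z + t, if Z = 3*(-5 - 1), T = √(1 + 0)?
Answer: 50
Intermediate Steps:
H = -4 (H = -4 + 0 = -4)
T = 1 (T = √1 = 1)
j(y) = 2 - 2*y² (j(y) = 2 - y*(y + y) = 2 - y*2*y = 2 - 2*y²)
Z = -18 (Z = 3*(-6) = -18)
t = -22 (t = -22 - (2 - 2*1²) = -22 - (2 - 2*1) = -22 - (2 - 2) = -22 - 1*0 = -22 + 0 = -22)
H*Z + t = -4*(-18) - 22 = 72 - 22 = 50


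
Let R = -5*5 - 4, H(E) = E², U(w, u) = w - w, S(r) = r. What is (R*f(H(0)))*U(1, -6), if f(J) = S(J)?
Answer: 0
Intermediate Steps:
U(w, u) = 0
f(J) = J
R = -29 (R = -25 - 4 = -29)
(R*f(H(0)))*U(1, -6) = -29*0²*0 = -29*0*0 = 0*0 = 0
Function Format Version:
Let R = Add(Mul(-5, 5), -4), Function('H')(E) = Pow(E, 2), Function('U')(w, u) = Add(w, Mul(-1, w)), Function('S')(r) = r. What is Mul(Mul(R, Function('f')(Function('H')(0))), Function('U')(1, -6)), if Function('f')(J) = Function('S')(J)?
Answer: 0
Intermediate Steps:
Function('U')(w, u) = 0
Function('f')(J) = J
R = -29 (R = Add(-25, -4) = -29)
Mul(Mul(R, Function('f')(Function('H')(0))), Function('U')(1, -6)) = Mul(Mul(-29, Pow(0, 2)), 0) = Mul(Mul(-29, 0), 0) = Mul(0, 0) = 0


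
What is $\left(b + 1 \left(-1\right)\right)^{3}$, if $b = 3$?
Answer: $8$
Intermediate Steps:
$\left(b + 1 \left(-1\right)\right)^{3} = \left(3 + 1 \left(-1\right)\right)^{3} = \left(3 - 1\right)^{3} = 2^{3} = 8$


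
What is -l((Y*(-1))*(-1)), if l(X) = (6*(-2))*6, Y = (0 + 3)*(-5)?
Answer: 72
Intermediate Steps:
Y = -15 (Y = 3*(-5) = -15)
l(X) = -72 (l(X) = -12*6 = -72)
-l((Y*(-1))*(-1)) = -1*(-72) = 72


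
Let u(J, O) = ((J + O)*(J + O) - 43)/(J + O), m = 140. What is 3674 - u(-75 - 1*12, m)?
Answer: 191956/53 ≈ 3621.8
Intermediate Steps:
u(J, O) = (-43 + (J + O)²)/(J + O) (u(J, O) = ((J + O)² - 43)/(J + O) = (-43 + (J + O)²)/(J + O))
3674 - u(-75 - 1*12, m) = 3674 - ((-75 - 1*12) + 140 - 43/((-75 - 1*12) + 140)) = 3674 - ((-75 - 12) + 140 - 43/((-75 - 12) + 140)) = 3674 - (-87 + 140 - 43/(-87 + 140)) = 3674 - (-87 + 140 - 43/53) = 3674 - 1*2766/53 = 3674 - 2766/53 = 191956/53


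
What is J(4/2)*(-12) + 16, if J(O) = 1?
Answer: 4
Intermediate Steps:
J(4/2)*(-12) + 16 = 1*(-12) + 16 = -12 + 16 = 4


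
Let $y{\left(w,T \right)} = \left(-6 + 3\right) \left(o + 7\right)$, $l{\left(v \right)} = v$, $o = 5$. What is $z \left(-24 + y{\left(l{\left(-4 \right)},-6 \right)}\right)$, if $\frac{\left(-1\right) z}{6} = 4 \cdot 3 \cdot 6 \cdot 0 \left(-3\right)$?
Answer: $0$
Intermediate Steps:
$y{\left(w,T \right)} = -36$ ($y{\left(w,T \right)} = \left(-6 + 3\right) \left(5 + 7\right) = \left(-3\right) 12 = -36$)
$z = 0$ ($z = - 6 \cdot 4 \cdot 3 \cdot 6 \cdot 0 \left(-3\right) = - 6 \cdot 12 \cdot 0 \left(-3\right) = - 6 \cdot 12 \cdot 0 = \left(-6\right) 0 = 0$)
$z \left(-24 + y{\left(l{\left(-4 \right)},-6 \right)}\right) = 0 \left(-24 - 36\right) = 0 \left(-60\right) = 0$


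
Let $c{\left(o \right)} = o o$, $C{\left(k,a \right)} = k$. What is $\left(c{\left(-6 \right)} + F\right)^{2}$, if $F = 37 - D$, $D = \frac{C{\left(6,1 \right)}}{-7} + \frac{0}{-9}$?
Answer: $\frac{267289}{49} \approx 5454.9$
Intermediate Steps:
$c{\left(o \right)} = o^{2}$
$D = - \frac{6}{7}$ ($D = \frac{6}{-7} + \frac{0}{-9} = 6 \left(- \frac{1}{7}\right) + 0 \left(- \frac{1}{9}\right) = - \frac{6}{7} + 0 = - \frac{6}{7} \approx -0.85714$)
$F = \frac{265}{7}$ ($F = 37 - - \frac{6}{7} = 37 + \frac{6}{7} = \frac{265}{7} \approx 37.857$)
$\left(c{\left(-6 \right)} + F\right)^{2} = \left(\left(-6\right)^{2} + \frac{265}{7}\right)^{2} = \left(36 + \frac{265}{7}\right)^{2} = \left(\frac{517}{7}\right)^{2} = \frac{267289}{49}$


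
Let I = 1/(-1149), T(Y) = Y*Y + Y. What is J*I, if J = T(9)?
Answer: -30/383 ≈ -0.078329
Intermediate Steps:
T(Y) = Y + Y² (T(Y) = Y² + Y = Y + Y²)
I = -1/1149 ≈ -0.00087032
J = 90 (J = 9*(1 + 9) = 9*10 = 90)
J*I = 90*(-1/1149) = -30/383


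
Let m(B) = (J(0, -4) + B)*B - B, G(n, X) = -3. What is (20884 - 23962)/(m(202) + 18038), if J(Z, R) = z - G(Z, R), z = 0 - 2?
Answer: -171/3269 ≈ -0.052310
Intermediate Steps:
z = -2
J(Z, R) = 1 (J(Z, R) = -2 - 1*(-3) = -2 + 3 = 1)
m(B) = -B + B*(1 + B) (m(B) = (1 + B)*B - B = B*(1 + B) - B = -B + B*(1 + B))
(20884 - 23962)/(m(202) + 18038) = (20884 - 23962)/(202² + 18038) = -3078/(40804 + 18038) = -3078/58842 = -3078*1/58842 = -171/3269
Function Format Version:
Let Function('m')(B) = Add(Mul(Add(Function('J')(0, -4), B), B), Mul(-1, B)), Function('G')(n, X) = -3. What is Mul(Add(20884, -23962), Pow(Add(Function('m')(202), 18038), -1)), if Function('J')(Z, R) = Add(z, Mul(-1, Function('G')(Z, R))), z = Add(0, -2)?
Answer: Rational(-171, 3269) ≈ -0.052310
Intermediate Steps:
z = -2
Function('J')(Z, R) = 1 (Function('J')(Z, R) = Add(-2, Mul(-1, -3)) = Add(-2, 3) = 1)
Function('m')(B) = Add(Mul(-1, B), Mul(B, Add(1, B))) (Function('m')(B) = Add(Mul(Add(1, B), B), Mul(-1, B)) = Add(Mul(B, Add(1, B)), Mul(-1, B)) = Add(Mul(-1, B), Mul(B, Add(1, B))))
Mul(Add(20884, -23962), Pow(Add(Function('m')(202), 18038), -1)) = Mul(Add(20884, -23962), Pow(Add(Pow(202, 2), 18038), -1)) = Mul(-3078, Pow(Add(40804, 18038), -1)) = Mul(-3078, Pow(58842, -1)) = Mul(-3078, Rational(1, 58842)) = Rational(-171, 3269)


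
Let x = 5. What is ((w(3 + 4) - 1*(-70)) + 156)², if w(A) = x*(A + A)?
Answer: 87616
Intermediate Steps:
w(A) = 10*A (w(A) = 5*(A + A) = 5*(2*A) = 10*A)
((w(3 + 4) - 1*(-70)) + 156)² = ((10*(3 + 4) - 1*(-70)) + 156)² = ((10*7 + 70) + 156)² = ((70 + 70) + 156)² = (140 + 156)² = 296² = 87616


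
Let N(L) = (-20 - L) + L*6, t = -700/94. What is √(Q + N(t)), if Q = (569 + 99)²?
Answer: 3*√109509154/47 ≈ 667.96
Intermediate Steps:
t = -350/47 (t = -700*1/94 = -350/47 ≈ -7.4468)
N(L) = -20 + 5*L (N(L) = (-20 - L) + 6*L = -20 + 5*L)
Q = 446224 (Q = 668² = 446224)
√(Q + N(t)) = √(446224 + (-20 + 5*(-350/47))) = √(446224 + (-20 - 1750/47)) = √(446224 - 2690/47) = √(20969838/47) = 3*√109509154/47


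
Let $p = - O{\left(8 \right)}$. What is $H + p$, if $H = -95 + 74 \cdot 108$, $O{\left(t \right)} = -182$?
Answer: $8079$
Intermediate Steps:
$H = 7897$ ($H = -95 + 7992 = 7897$)
$p = 182$ ($p = \left(-1\right) \left(-182\right) = 182$)
$H + p = 7897 + 182 = 8079$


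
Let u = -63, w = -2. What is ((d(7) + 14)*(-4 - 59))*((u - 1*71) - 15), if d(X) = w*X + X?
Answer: 65709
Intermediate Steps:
d(X) = -X (d(X) = -2*X + X = -X)
((d(7) + 14)*(-4 - 59))*((u - 1*71) - 15) = ((-1*7 + 14)*(-4 - 59))*((-63 - 1*71) - 15) = ((-7 + 14)*(-63))*((-63 - 71) - 15) = (7*(-63))*(-134 - 15) = -441*(-149) = 65709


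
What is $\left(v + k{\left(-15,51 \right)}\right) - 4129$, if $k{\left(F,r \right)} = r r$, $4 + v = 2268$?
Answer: $736$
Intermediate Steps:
$v = 2264$ ($v = -4 + 2268 = 2264$)
$k{\left(F,r \right)} = r^{2}$
$\left(v + k{\left(-15,51 \right)}\right) - 4129 = \left(2264 + 51^{2}\right) - 4129 = \left(2264 + 2601\right) - 4129 = 4865 - 4129 = 736$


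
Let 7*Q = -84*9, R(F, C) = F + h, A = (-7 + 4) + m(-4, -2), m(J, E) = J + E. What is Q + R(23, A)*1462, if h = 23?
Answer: 67144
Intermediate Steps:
m(J, E) = E + J
A = -9 (A = (-7 + 4) + (-2 - 4) = -3 - 6 = -9)
R(F, C) = 23 + F (R(F, C) = F + 23 = 23 + F)
Q = -108 (Q = (-84*9)/7 = (1/7)*(-756) = -108)
Q + R(23, A)*1462 = -108 + (23 + 23)*1462 = -108 + 46*1462 = -108 + 67252 = 67144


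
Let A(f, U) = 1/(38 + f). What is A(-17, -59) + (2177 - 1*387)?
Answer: 37591/21 ≈ 1790.0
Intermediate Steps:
A(-17, -59) + (2177 - 1*387) = 1/(38 - 17) + (2177 - 1*387) = 1/21 + (2177 - 387) = 1/21 + 1790 = 37591/21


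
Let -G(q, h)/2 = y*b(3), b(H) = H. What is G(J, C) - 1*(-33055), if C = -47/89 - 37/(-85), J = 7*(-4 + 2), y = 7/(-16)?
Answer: 264461/8 ≈ 33058.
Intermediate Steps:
y = -7/16 (y = 7*(-1/16) = -7/16 ≈ -0.43750)
J = -14 (J = 7*(-2) = -14)
C = -702/7565 (C = -47*1/89 - 37*(-1/85) = -47/89 + 37/85 = -702/7565 ≈ -0.092796)
G(q, h) = 21/8 (G(q, h) = -(-7)*3/8 = -2*(-21/16) = 21/8)
G(J, C) - 1*(-33055) = 21/8 - 1*(-33055) = 21/8 + 33055 = 264461/8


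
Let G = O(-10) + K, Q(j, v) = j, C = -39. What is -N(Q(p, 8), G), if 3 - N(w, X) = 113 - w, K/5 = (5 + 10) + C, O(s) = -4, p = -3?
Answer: 113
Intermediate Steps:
K = -120 (K = 5*((5 + 10) - 39) = 5*(15 - 39) = 5*(-24) = -120)
G = -124 (G = -4 - 120 = -124)
N(w, X) = -110 + w (N(w, X) = 3 - (113 - w) = 3 + (-113 + w) = -110 + w)
-N(Q(p, 8), G) = -(-110 - 3) = -1*(-113) = 113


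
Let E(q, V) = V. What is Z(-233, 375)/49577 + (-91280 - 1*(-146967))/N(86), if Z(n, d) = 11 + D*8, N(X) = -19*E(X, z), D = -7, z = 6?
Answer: -2760799529/5651778 ≈ -488.48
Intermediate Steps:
N(X) = -114 (N(X) = -19*6 = -114)
Z(n, d) = -45 (Z(n, d) = 11 - 7*8 = 11 - 56 = -45)
Z(-233, 375)/49577 + (-91280 - 1*(-146967))/N(86) = -45/49577 + (-91280 - 1*(-146967))/(-114) = -45*1/49577 + (-91280 + 146967)*(-1/114) = -45/49577 + 55687*(-1/114) = -45/49577 - 55687/114 = -2760799529/5651778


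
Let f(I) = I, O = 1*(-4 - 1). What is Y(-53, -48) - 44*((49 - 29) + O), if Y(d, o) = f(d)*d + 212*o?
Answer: -8027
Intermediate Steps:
O = -5 (O = 1*(-5) = -5)
Y(d, o) = d² + 212*o (Y(d, o) = d*d + 212*o = d² + 212*o)
Y(-53, -48) - 44*((49 - 29) + O) = ((-53)² + 212*(-48)) - 44*((49 - 29) - 5) = (2809 - 10176) - 44*(20 - 5) = -7367 - 44*15 = -7367 - 660 = -8027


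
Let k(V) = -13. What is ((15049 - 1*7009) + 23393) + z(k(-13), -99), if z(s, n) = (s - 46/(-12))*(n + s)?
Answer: 97379/3 ≈ 32460.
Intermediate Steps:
z(s, n) = (23/6 + s)*(n + s) (z(s, n) = (s - 46*(-1/12))*(n + s) = (s + 23/6)*(n + s) = (23/6 + s)*(n + s))
((15049 - 1*7009) + 23393) + z(k(-13), -99) = ((15049 - 1*7009) + 23393) + ((-13)² + (23/6)*(-99) + (23/6)*(-13) - 99*(-13)) = ((15049 - 7009) + 23393) + (169 - 759/2 - 299/6 + 1287) = (8040 + 23393) + 3080/3 = 31433 + 3080/3 = 97379/3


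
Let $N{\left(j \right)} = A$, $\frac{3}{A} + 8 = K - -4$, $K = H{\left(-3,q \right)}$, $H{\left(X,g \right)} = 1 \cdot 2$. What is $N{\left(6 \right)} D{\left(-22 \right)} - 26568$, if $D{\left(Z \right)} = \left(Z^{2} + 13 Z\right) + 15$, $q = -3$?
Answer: $- \frac{53775}{2} \approx -26888.0$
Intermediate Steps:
$D{\left(Z \right)} = 15 + Z^{2} + 13 Z$
$H{\left(X,g \right)} = 2$
$K = 2$
$A = - \frac{3}{2}$ ($A = \frac{3}{-8 + \left(2 - -4\right)} = \frac{3}{-8 + \left(2 + 4\right)} = \frac{3}{-8 + 6} = \frac{3}{-2} = 3 \left(- \frac{1}{2}\right) = - \frac{3}{2} \approx -1.5$)
$N{\left(j \right)} = - \frac{3}{2}$
$N{\left(6 \right)} D{\left(-22 \right)} - 26568 = - \frac{3 \left(15 + \left(-22\right)^{2} + 13 \left(-22\right)\right)}{2} - 26568 = - \frac{3 \left(15 + 484 - 286\right)}{2} - 26568 = \left(- \frac{3}{2}\right) 213 - 26568 = - \frac{639}{2} - 26568 = - \frac{53775}{2}$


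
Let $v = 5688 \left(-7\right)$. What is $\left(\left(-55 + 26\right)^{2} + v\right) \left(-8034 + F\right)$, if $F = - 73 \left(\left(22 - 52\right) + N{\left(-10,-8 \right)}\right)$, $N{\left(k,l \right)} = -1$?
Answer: $224924725$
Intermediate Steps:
$v = -39816$
$F = 2263$ ($F = - 73 \left(\left(22 - 52\right) - 1\right) = - 73 \left(-30 - 1\right) = \left(-73\right) \left(-31\right) = 2263$)
$\left(\left(-55 + 26\right)^{2} + v\right) \left(-8034 + F\right) = \left(\left(-55 + 26\right)^{2} - 39816\right) \left(-8034 + 2263\right) = \left(\left(-29\right)^{2} - 39816\right) \left(-5771\right) = \left(841 - 39816\right) \left(-5771\right) = \left(-38975\right) \left(-5771\right) = 224924725$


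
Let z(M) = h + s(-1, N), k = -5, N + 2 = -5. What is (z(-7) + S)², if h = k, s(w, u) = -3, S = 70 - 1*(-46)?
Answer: 11664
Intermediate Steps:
N = -7 (N = -2 - 5 = -7)
S = 116 (S = 70 + 46 = 116)
h = -5
z(M) = -8 (z(M) = -5 - 3 = -8)
(z(-7) + S)² = (-8 + 116)² = 108² = 11664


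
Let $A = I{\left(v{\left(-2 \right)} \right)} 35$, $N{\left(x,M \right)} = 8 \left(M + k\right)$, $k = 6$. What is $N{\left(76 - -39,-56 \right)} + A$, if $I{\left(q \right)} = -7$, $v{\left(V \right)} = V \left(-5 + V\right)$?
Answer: $-645$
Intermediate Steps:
$N{\left(x,M \right)} = 48 + 8 M$ ($N{\left(x,M \right)} = 8 \left(M + 6\right) = 8 \left(6 + M\right) = 48 + 8 M$)
$A = -245$ ($A = \left(-7\right) 35 = -245$)
$N{\left(76 - -39,-56 \right)} + A = \left(48 + 8 \left(-56\right)\right) - 245 = \left(48 - 448\right) - 245 = -400 - 245 = -645$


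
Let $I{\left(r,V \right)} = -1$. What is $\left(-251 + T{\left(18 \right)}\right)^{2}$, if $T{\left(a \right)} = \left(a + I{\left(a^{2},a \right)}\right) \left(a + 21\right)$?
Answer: $169744$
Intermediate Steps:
$T{\left(a \right)} = \left(-1 + a\right) \left(21 + a\right)$ ($T{\left(a \right)} = \left(a - 1\right) \left(a + 21\right) = \left(-1 + a\right) \left(21 + a\right)$)
$\left(-251 + T{\left(18 \right)}\right)^{2} = \left(-251 + \left(-21 + 18^{2} + 20 \cdot 18\right)\right)^{2} = \left(-251 + \left(-21 + 324 + 360\right)\right)^{2} = \left(-251 + 663\right)^{2} = 412^{2} = 169744$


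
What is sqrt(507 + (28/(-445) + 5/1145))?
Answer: 2*sqrt(1316099712135)/101905 ≈ 22.515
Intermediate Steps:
sqrt(507 + (28/(-445) + 5/1145)) = sqrt(507 + (28*(-1/445) + 5*(1/1145))) = sqrt(507 + (-28/445 + 1/229)) = sqrt(507 - 5967/101905) = sqrt(51659868/101905) = 2*sqrt(1316099712135)/101905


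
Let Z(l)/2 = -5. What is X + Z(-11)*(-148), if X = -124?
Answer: 1356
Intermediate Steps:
Z(l) = -10 (Z(l) = 2*(-5) = -10)
X + Z(-11)*(-148) = -124 - 10*(-148) = -124 + 1480 = 1356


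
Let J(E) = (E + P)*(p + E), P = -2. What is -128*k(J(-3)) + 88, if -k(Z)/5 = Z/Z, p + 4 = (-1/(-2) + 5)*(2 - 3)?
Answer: 728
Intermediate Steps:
p = -19/2 (p = -4 + (-1/(-2) + 5)*(2 - 3) = -4 + (-1*(-½) + 5)*(-1) = -4 + (½ + 5)*(-1) = -4 + (11/2)*(-1) = -4 - 11/2 = -19/2 ≈ -9.5000)
J(E) = (-2 + E)*(-19/2 + E) (J(E) = (E - 2)*(-19/2 + E) = (-2 + E)*(-19/2 + E))
k(Z) = -5 (k(Z) = -5*Z/Z = -5*1 = -5)
-128*k(J(-3)) + 88 = -128*(-5) + 88 = 640 + 88 = 728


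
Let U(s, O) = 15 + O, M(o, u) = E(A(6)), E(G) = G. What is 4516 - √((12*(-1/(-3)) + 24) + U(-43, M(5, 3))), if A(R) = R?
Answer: 4509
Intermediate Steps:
M(o, u) = 6
4516 - √((12*(-1/(-3)) + 24) + U(-43, M(5, 3))) = 4516 - √((12*(-1/(-3)) + 24) + (15 + 6)) = 4516 - √((12*(-1*(-⅓)) + 24) + 21) = 4516 - √((12*(⅓) + 24) + 21) = 4516 - √((4 + 24) + 21) = 4516 - √(28 + 21) = 4516 - √49 = 4516 - 1*7 = 4516 - 7 = 4509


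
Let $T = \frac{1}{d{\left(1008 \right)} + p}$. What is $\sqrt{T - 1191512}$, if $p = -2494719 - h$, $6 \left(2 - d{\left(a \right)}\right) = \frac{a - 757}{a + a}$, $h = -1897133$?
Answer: $\frac{2 i \sqrt{15563953967348793555561110}}{7228376315} \approx 1091.6 i$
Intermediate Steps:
$d{\left(a \right)} = 2 - \frac{-757 + a}{12 a}$ ($d{\left(a \right)} = 2 - \frac{\left(a - 757\right) \frac{1}{a + a}}{6} = 2 - \frac{\left(-757 + a\right) \frac{1}{2 a}}{6} = 2 - \frac{\frac{1}{2} \frac{1}{a} \left(-757 + a\right)}{6} = 2 - \frac{-757 + a}{12 a}$)
$p = -597586$ ($p = -2494719 - -1897133 = -2494719 + 1897133 = -597586$)
$T = - \frac{12096}{7228376315}$ ($T = \frac{1}{\frac{757 + 23 \cdot 1008}{12 \cdot 1008} - 597586} = \frac{1}{\frac{1}{12} \cdot \frac{1}{1008} \left(757 + 23184\right) - 597586} = \frac{1}{\frac{1}{12} \cdot \frac{1}{1008} \cdot 23941 - 597586} = \frac{1}{\frac{23941}{12096} - 597586} = \frac{1}{- \frac{7228376315}{12096}} = - \frac{12096}{7228376315} \approx -1.6734 \cdot 10^{-6}$)
$\sqrt{T - 1191512} = \sqrt{- \frac{12096}{7228376315} - 1191512} = \sqrt{- \frac{8612697119850376}{7228376315}} = \frac{2 i \sqrt{15563953967348793555561110}}{7228376315}$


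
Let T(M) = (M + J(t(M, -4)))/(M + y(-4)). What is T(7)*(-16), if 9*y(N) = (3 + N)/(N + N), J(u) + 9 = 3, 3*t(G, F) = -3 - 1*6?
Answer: -1152/505 ≈ -2.2812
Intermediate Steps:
t(G, F) = -3 (t(G, F) = (-3 - 1*6)/3 = (-3 - 6)/3 = (1/3)*(-9) = -3)
J(u) = -6 (J(u) = -9 + 3 = -6)
y(N) = (3 + N)/(18*N) (y(N) = ((3 + N)/(N + N))/9 = ((3 + N)/((2*N)))/9 = ((3 + N)*(1/(2*N)))/9 = ((3 + N)/(2*N))/9 = (3 + N)/(18*N))
T(M) = (-6 + M)/(1/72 + M) (T(M) = (M - 6)/(M + (1/18)*(3 - 4)/(-4)) = (-6 + M)/(M + (1/18)*(-1/4)*(-1)) = (-6 + M)/(M + 1/72) = (-6 + M)/(1/72 + M))
T(7)*(-16) = (72*(-6 + 7)/(1 + 72*7))*(-16) = (72*1/(1 + 504))*(-16) = (72*1/505)*(-16) = (72*(1/505)*1)*(-16) = (72/505)*(-16) = -1152/505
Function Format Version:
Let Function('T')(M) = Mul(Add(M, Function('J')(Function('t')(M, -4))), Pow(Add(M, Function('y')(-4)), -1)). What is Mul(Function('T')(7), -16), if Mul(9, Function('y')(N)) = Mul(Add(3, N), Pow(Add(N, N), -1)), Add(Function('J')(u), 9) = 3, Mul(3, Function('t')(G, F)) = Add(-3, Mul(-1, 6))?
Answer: Rational(-1152, 505) ≈ -2.2812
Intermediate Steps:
Function('t')(G, F) = -3 (Function('t')(G, F) = Mul(Rational(1, 3), Add(-3, Mul(-1, 6))) = Mul(Rational(1, 3), Add(-3, -6)) = Mul(Rational(1, 3), -9) = -3)
Function('J')(u) = -6 (Function('J')(u) = Add(-9, 3) = -6)
Function('y')(N) = Mul(Rational(1, 18), Pow(N, -1), Add(3, N)) (Function('y')(N) = Mul(Rational(1, 9), Mul(Add(3, N), Pow(Add(N, N), -1))) = Mul(Rational(1, 9), Mul(Add(3, N), Pow(Mul(2, N), -1))) = Mul(Rational(1, 9), Mul(Add(3, N), Mul(Rational(1, 2), Pow(N, -1)))) = Mul(Rational(1, 9), Mul(Rational(1, 2), Pow(N, -1), Add(3, N))) = Mul(Rational(1, 18), Pow(N, -1), Add(3, N)))
Function('T')(M) = Mul(Pow(Add(Rational(1, 72), M), -1), Add(-6, M)) (Function('T')(M) = Mul(Add(M, -6), Pow(Add(M, Mul(Rational(1, 18), Pow(-4, -1), Add(3, -4))), -1)) = Mul(Add(-6, M), Pow(Add(M, Mul(Rational(1, 18), Rational(-1, 4), -1)), -1)) = Mul(Add(-6, M), Pow(Add(M, Rational(1, 72)), -1)) = Mul(Add(-6, M), Pow(Add(Rational(1, 72), M), -1)) = Mul(Pow(Add(Rational(1, 72), M), -1), Add(-6, M)))
Mul(Function('T')(7), -16) = Mul(Mul(72, Pow(Add(1, Mul(72, 7)), -1), Add(-6, 7)), -16) = Mul(Mul(72, Pow(Add(1, 504), -1), 1), -16) = Mul(Mul(72, Pow(505, -1), 1), -16) = Mul(Mul(72, Rational(1, 505), 1), -16) = Mul(Rational(72, 505), -16) = Rational(-1152, 505)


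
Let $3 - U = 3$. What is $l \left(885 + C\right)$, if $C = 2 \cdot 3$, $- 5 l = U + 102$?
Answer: $- \frac{90882}{5} \approx -18176.0$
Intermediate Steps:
$U = 0$ ($U = 3 - 3 = 0$)
$l = - \frac{102}{5}$ ($l = - \frac{0 + 102}{5} = \left(- \frac{1}{5}\right) 102 = - \frac{102}{5} \approx -20.4$)
$C = 6$
$l \left(885 + C\right) = - \frac{102 \left(885 + 6\right)}{5} = \left(- \frac{102}{5}\right) 891 = - \frac{90882}{5}$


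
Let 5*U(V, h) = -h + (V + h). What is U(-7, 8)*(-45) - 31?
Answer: 32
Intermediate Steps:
U(V, h) = V/5 (U(V, h) = (-h + (V + h))/5 = V/5)
U(-7, 8)*(-45) - 31 = ((⅕)*(-7))*(-45) - 31 = -7/5*(-45) - 31 = 63 - 31 = 32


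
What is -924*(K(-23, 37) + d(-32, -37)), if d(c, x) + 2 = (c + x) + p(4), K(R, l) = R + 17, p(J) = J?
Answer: 67452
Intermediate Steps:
K(R, l) = 17 + R
d(c, x) = 2 + c + x (d(c, x) = -2 + ((c + x) + 4) = -2 + (4 + c + x) = 2 + c + x)
-924*(K(-23, 37) + d(-32, -37)) = -924*((17 - 23) + (2 - 32 - 37)) = -924*(-6 - 67) = -924*(-73) = 67452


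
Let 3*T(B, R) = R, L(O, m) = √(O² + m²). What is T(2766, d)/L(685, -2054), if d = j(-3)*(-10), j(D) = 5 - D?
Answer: -80*√4688141/14064423 ≈ -0.012316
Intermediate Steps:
d = -80 (d = (5 - 1*(-3))*(-10) = (5 + 3)*(-10) = 8*(-10) = -80)
T(B, R) = R/3
T(2766, d)/L(685, -2054) = ((⅓)*(-80))/(√(685² + (-2054)²)) = -80/(3*√(469225 + 4218916)) = -80*√4688141/4688141/3 = -80*√4688141/14064423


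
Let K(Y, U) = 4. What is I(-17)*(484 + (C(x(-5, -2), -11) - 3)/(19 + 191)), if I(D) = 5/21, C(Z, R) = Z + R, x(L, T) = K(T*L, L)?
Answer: 50815/441 ≈ 115.23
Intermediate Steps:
x(L, T) = 4
C(Z, R) = R + Z
I(D) = 5/21 (I(D) = 5*(1/21) = 5/21)
I(-17)*(484 + (C(x(-5, -2), -11) - 3)/(19 + 191)) = 5*(484 + ((-11 + 4) - 3)/(19 + 191))/21 = 5*(484 + (-7 - 3)/210)/21 = 5*(484 - 10*1/210)/21 = 5*(484 - 1/21)/21 = (5/21)*(10163/21) = 50815/441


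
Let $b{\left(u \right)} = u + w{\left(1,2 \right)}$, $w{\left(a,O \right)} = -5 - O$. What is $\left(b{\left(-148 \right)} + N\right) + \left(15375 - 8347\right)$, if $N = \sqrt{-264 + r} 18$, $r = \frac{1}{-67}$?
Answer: $6873 + \frac{2394 i \sqrt{67}}{67} \approx 6873.0 + 292.47 i$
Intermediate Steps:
$r = - \frac{1}{67} \approx -0.014925$
$b{\left(u \right)} = -7 + u$ ($b{\left(u \right)} = u - 7 = -7 + u$)
$N = \frac{2394 i \sqrt{67}}{67}$ ($N = \sqrt{-264 - \frac{1}{67}} \cdot 18 = \sqrt{- \frac{17689}{67}} \cdot 18 = \frac{133 i \sqrt{67}}{67} \cdot 18 = \frac{2394 i \sqrt{67}}{67} \approx 292.47 i$)
$\left(b{\left(-148 \right)} + N\right) + \left(15375 - 8347\right) = \left(\left(-7 - 148\right) + \frac{2394 i \sqrt{67}}{67}\right) + \left(15375 - 8347\right) = \left(-155 + \frac{2394 i \sqrt{67}}{67}\right) + \left(15375 - 8347\right) = \left(-155 + \frac{2394 i \sqrt{67}}{67}\right) + 7028 = 6873 + \frac{2394 i \sqrt{67}}{67}$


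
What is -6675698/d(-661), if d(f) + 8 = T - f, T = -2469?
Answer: 3337849/908 ≈ 3676.0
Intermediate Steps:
d(f) = -2477 - f (d(f) = -8 + (-2469 - f) = -2477 - f)
-6675698/d(-661) = -6675698/(-2477 - 1*(-661)) = -6675698/(-2477 + 661) = -6675698/(-1816) = -6675698*(-1/1816) = 3337849/908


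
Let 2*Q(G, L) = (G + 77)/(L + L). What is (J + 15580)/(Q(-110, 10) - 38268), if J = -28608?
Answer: 521120/1530753 ≈ 0.34043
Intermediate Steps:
Q(G, L) = (77 + G)/(4*L) (Q(G, L) = ((G + 77)/(L + L))/2 = ((77 + G)/((2*L)))/2 = ((77 + G)*(1/(2*L)))/2 = ((77 + G)/(2*L))/2 = (77 + G)/(4*L))
(J + 15580)/(Q(-110, 10) - 38268) = (-28608 + 15580)/((¼)*(77 - 110)/10 - 38268) = -13028/((¼)*(⅒)*(-33) - 38268) = -13028/(-33/40 - 38268) = -13028/(-1530753/40) = -13028*(-40/1530753) = 521120/1530753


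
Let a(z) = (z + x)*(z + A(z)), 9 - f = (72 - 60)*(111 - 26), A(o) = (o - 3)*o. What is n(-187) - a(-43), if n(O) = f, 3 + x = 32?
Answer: 26079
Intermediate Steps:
x = 29 (x = -3 + 32 = 29)
A(o) = o*(-3 + o) (A(o) = (-3 + o)*o = o*(-3 + o))
f = -1011 (f = 9 - (72 - 60)*(111 - 26) = 9 - 12*85 = 9 - 1*1020 = 9 - 1020 = -1011)
n(O) = -1011
a(z) = (29 + z)*(z + z*(-3 + z)) (a(z) = (z + 29)*(z + z*(-3 + z)) = (29 + z)*(z + z*(-3 + z)))
n(-187) - a(-43) = -1011 - (-43)*(-58 + (-43)**2 + 27*(-43)) = -1011 - (-43)*(-58 + 1849 - 1161) = -1011 - (-43)*630 = -1011 - 1*(-27090) = -1011 + 27090 = 26079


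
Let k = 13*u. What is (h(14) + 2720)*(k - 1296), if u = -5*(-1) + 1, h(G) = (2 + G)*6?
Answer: -3429888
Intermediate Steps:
h(G) = 12 + 6*G
u = 6 (u = 5 + 1 = 6)
k = 78 (k = 13*6 = 78)
(h(14) + 2720)*(k - 1296) = ((12 + 6*14) + 2720)*(78 - 1296) = ((12 + 84) + 2720)*(-1218) = (96 + 2720)*(-1218) = 2816*(-1218) = -3429888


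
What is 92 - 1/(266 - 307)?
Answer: 3773/41 ≈ 92.024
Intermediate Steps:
92 - 1/(266 - 307) = 92 - 1/(-41) = 92 - 1*(-1/41) = 92 + 1/41 = 3773/41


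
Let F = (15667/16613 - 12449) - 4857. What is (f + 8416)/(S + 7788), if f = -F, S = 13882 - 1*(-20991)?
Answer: 427303919/708727193 ≈ 0.60292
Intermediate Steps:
S = 34873 (S = 13882 + 20991 = 34873)
F = -287488911/16613 (F = (15667*(1/16613) - 12449) - 4857 = (15667/16613 - 12449) - 4857 = -206799570/16613 - 4857 = -287488911/16613 ≈ -17305.)
f = 287488911/16613 (f = -1*(-287488911/16613) = 287488911/16613 ≈ 17305.)
(f + 8416)/(S + 7788) = (287488911/16613 + 8416)/(34873 + 7788) = (427303919/16613)/42661 = (427303919/16613)*(1/42661) = 427303919/708727193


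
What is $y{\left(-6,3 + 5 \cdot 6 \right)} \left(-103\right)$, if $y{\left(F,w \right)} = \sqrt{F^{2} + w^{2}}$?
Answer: $- 1545 \sqrt{5} \approx -3454.7$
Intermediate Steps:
$y{\left(-6,3 + 5 \cdot 6 \right)} \left(-103\right) = \sqrt{\left(-6\right)^{2} + \left(3 + 5 \cdot 6\right)^{2}} \left(-103\right) = \sqrt{36 + \left(3 + 30\right)^{2}} \left(-103\right) = \sqrt{36 + 33^{2}} \left(-103\right) = \sqrt{36 + 1089} \left(-103\right) = \sqrt{1125} \left(-103\right) = 15 \sqrt{5} \left(-103\right) = - 1545 \sqrt{5}$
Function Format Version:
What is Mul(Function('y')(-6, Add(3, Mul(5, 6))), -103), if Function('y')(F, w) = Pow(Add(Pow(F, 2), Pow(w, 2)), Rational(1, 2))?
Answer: Mul(-1545, Pow(5, Rational(1, 2))) ≈ -3454.7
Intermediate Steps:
Mul(Function('y')(-6, Add(3, Mul(5, 6))), -103) = Mul(Pow(Add(Pow(-6, 2), Pow(Add(3, Mul(5, 6)), 2)), Rational(1, 2)), -103) = Mul(Pow(Add(36, Pow(Add(3, 30), 2)), Rational(1, 2)), -103) = Mul(Pow(Add(36, Pow(33, 2)), Rational(1, 2)), -103) = Mul(Pow(Add(36, 1089), Rational(1, 2)), -103) = Mul(Pow(1125, Rational(1, 2)), -103) = Mul(Mul(15, Pow(5, Rational(1, 2))), -103) = Mul(-1545, Pow(5, Rational(1, 2)))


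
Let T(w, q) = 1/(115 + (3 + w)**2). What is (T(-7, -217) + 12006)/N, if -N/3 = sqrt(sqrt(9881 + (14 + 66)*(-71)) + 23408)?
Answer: -1572787/(393*sqrt(23408 + sqrt(4201))) ≈ -26.121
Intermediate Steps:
N = -3*sqrt(23408 + sqrt(4201)) (N = -3*sqrt(sqrt(9881 + (14 + 66)*(-71)) + 23408) = -3*sqrt(sqrt(9881 + 80*(-71)) + 23408) = -3*sqrt(sqrt(9881 - 5680) + 23408) = -3*sqrt(sqrt(4201) + 23408) = -3*sqrt(23408 + sqrt(4201)) ≈ -459.63)
(T(-7, -217) + 12006)/N = (1/(115 + (3 - 7)**2) + 12006)/((-3*sqrt(23408 + sqrt(4201)))) = (1/(115 + (-4)**2) + 12006)*(-1/(3*sqrt(23408 + sqrt(4201)))) = (1/(115 + 16) + 12006)*(-1/(3*sqrt(23408 + sqrt(4201)))) = (1/131 + 12006)*(-1/(3*sqrt(23408 + sqrt(4201)))) = 1572787*(-1/(3*sqrt(23408 + sqrt(4201))))/131 = -1572787/(393*sqrt(23408 + sqrt(4201)))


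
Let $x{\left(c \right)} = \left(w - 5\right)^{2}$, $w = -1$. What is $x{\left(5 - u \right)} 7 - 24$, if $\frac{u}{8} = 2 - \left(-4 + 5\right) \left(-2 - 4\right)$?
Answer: $228$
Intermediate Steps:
$u = 64$ ($u = 8 \left(2 - \left(-4 + 5\right) \left(-2 - 4\right)\right) = 8 \left(2 - 1 \left(-6\right)\right) = 8 \left(2 - -6\right) = 8 \left(2 + 6\right) = 8 \cdot 8 = 64$)
$x{\left(c \right)} = 36$ ($x{\left(c \right)} = \left(-1 - 5\right)^{2} = \left(-6\right)^{2} = 36$)
$x{\left(5 - u \right)} 7 - 24 = 36 \cdot 7 - 24 = 252 - 24 = 228$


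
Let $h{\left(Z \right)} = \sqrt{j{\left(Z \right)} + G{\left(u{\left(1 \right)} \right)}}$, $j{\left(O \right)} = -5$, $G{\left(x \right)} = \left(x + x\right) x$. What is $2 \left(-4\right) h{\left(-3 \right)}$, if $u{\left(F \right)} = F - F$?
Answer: $- 8 i \sqrt{5} \approx - 17.889 i$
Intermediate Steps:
$u{\left(F \right)} = 0$
$G{\left(x \right)} = 2 x^{2}$ ($G{\left(x \right)} = 2 x x = 2 x^{2}$)
$h{\left(Z \right)} = i \sqrt{5}$ ($h{\left(Z \right)} = \sqrt{-5 + 2 \cdot 0^{2}} = \sqrt{-5 + 2 \cdot 0} = \sqrt{-5 + 0} = \sqrt{-5} = i \sqrt{5}$)
$2 \left(-4\right) h{\left(-3 \right)} = 2 \left(-4\right) i \sqrt{5} = - 8 i \sqrt{5}$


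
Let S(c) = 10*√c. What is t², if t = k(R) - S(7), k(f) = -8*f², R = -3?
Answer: 5884 + 1440*√7 ≈ 9693.9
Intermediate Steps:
t = -72 - 10*√7 (t = -8*(-3)² - 10*√7 = -8*9 - 10*√7 = -72 - 10*√7 ≈ -98.458)
t² = (-72 - 10*√7)²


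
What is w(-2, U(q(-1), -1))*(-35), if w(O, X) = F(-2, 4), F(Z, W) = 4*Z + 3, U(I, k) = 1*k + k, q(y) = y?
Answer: 175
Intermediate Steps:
U(I, k) = 2*k (U(I, k) = k + k = 2*k)
F(Z, W) = 3 + 4*Z
w(O, X) = -5 (w(O, X) = 3 + 4*(-2) = 3 - 8 = -5)
w(-2, U(q(-1), -1))*(-35) = -5*(-35) = 175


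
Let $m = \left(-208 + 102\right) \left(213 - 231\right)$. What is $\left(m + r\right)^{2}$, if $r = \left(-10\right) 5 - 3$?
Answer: $3441025$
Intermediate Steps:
$m = 1908$ ($m = \left(-106\right) \left(-18\right) = 1908$)
$r = -53$ ($r = -50 - 3 = -53$)
$\left(m + r\right)^{2} = \left(1908 - 53\right)^{2} = 1855^{2} = 3441025$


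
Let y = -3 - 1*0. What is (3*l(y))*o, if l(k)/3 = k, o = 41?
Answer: -1107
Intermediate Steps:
y = -3 (y = -3 + 0 = -3)
l(k) = 3*k
(3*l(y))*o = (3*(3*(-3)))*41 = (3*(-9))*41 = -27*41 = -1107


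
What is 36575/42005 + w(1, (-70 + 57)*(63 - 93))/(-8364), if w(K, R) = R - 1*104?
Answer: 29389987/35132982 ≈ 0.83654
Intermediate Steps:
w(K, R) = -104 + R (w(K, R) = R - 104 = -104 + R)
36575/42005 + w(1, (-70 + 57)*(63 - 93))/(-8364) = 36575/42005 + (-104 + (-70 + 57)*(63 - 93))/(-8364) = 36575*(1/42005) + (-104 - 13*(-30))*(-1/8364) = 7315/8401 + (-104 + 390)*(-1/8364) = 7315/8401 + 286*(-1/8364) = 7315/8401 - 143/4182 = 29389987/35132982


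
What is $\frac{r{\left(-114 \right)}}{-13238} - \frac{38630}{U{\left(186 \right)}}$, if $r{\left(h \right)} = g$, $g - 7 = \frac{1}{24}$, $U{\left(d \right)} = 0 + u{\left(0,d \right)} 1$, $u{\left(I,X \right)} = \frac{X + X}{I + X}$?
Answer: $- \frac{6136607449}{317712} \approx -19315.0$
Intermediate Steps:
$u{\left(I,X \right)} = \frac{2 X}{I + X}$
$U{\left(d \right)} = 2$ ($U{\left(d \right)} = 0 + \frac{2 d}{0 + d} 1 = 0 + \frac{2 d}{d} 1 = 0 + 2 \cdot 1 = 0 + 2 = 2$)
$g = \frac{169}{24}$ ($g = 7 + \frac{1}{24} = \frac{169}{24} \approx 7.0417$)
$r{\left(h \right)} = \frac{169}{24}$
$\frac{r{\left(-114 \right)}}{-13238} - \frac{38630}{U{\left(186 \right)}} = \frac{169}{24 \left(-13238\right)} - \frac{38630}{2} = \frac{169}{24} \left(- \frac{1}{13238}\right) - 19315 = - \frac{169}{317712} - 19315 = - \frac{6136607449}{317712}$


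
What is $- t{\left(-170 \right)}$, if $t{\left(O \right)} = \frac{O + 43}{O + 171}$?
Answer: $127$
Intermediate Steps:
$t{\left(O \right)} = \frac{43 + O}{171 + O}$
$- t{\left(-170 \right)} = - \frac{43 - 170}{171 - 170} = - \frac{-127}{1} = - 1 \left(-127\right) = \left(-1\right) \left(-127\right) = 127$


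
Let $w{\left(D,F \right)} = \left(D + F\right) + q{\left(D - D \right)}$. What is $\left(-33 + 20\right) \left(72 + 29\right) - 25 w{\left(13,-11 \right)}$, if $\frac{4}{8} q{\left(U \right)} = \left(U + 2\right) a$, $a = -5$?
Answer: $-863$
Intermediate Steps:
$q{\left(U \right)} = -20 - 10 U$ ($q{\left(U \right)} = 2 \left(U + 2\right) \left(-5\right) = 2 \left(2 + U\right) \left(-5\right) = 2 \left(-10 - 5 U\right) = -20 - 10 U$)
$w{\left(D,F \right)} = -20 + D + F$ ($w{\left(D,F \right)} = \left(D + F\right) - \left(20 + 10 \left(D - D\right)\right) = \left(D + F\right) - 20 = -20 + D + F$)
$\left(-33 + 20\right) \left(72 + 29\right) - 25 w{\left(13,-11 \right)} = \left(-33 + 20\right) \left(72 + 29\right) - 25 \left(-20 + 13 - 11\right) = \left(-13\right) 101 - -450 = -1313 + 450 = -863$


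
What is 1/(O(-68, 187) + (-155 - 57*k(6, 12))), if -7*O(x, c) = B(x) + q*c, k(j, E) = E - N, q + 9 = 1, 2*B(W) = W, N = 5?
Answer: -7/2348 ≈ -0.0029813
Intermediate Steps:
B(W) = W/2
q = -8 (q = -9 + 1 = -8)
k(j, E) = -5 + E (k(j, E) = E - 1*5 = E - 5 = -5 + E)
O(x, c) = -x/14 + 8*c/7 (O(x, c) = -(x/2 - 8*c)/7 = -x/14 + 8*c/7)
1/(O(-68, 187) + (-155 - 57*k(6, 12))) = 1/((-1/14*(-68) + (8/7)*187) + (-155 - 57*(-5 + 12))) = 1/((34/7 + 1496/7) + (-155 - 57*7)) = 1/(1530/7 + (-155 - 399)) = 1/(1530/7 - 554) = 1/(-2348/7) = -7/2348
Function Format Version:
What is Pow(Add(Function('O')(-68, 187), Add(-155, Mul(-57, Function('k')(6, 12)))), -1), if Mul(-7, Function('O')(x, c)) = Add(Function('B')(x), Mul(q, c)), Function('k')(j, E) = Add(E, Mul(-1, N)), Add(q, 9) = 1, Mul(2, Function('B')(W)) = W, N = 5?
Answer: Rational(-7, 2348) ≈ -0.0029813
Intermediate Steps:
Function('B')(W) = Mul(Rational(1, 2), W)
q = -8 (q = Add(-9, 1) = -8)
Function('k')(j, E) = Add(-5, E) (Function('k')(j, E) = Add(E, Mul(-1, 5)) = Add(E, -5) = Add(-5, E))
Function('O')(x, c) = Add(Mul(Rational(-1, 14), x), Mul(Rational(8, 7), c)) (Function('O')(x, c) = Mul(Rational(-1, 7), Add(Mul(Rational(1, 2), x), Mul(-8, c))) = Add(Mul(Rational(-1, 14), x), Mul(Rational(8, 7), c)))
Pow(Add(Function('O')(-68, 187), Add(-155, Mul(-57, Function('k')(6, 12)))), -1) = Pow(Add(Add(Mul(Rational(-1, 14), -68), Mul(Rational(8, 7), 187)), Add(-155, Mul(-57, Add(-5, 12)))), -1) = Pow(Add(Add(Rational(34, 7), Rational(1496, 7)), Add(-155, Mul(-57, 7))), -1) = Pow(Add(Rational(1530, 7), Add(-155, -399)), -1) = Pow(Add(Rational(1530, 7), -554), -1) = Pow(Rational(-2348, 7), -1) = Rational(-7, 2348)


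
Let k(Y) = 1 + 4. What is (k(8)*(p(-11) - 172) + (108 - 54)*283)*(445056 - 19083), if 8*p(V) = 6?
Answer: 24579920019/4 ≈ 6.1450e+9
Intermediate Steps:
k(Y) = 5
p(V) = ¾ (p(V) = (⅛)*6 = ¾)
(k(8)*(p(-11) - 172) + (108 - 54)*283)*(445056 - 19083) = (5*(¾ - 172) + (108 - 54)*283)*(445056 - 19083) = (5*(-685/4) + 54*283)*425973 = (-3425/4 + 15282)*425973 = (57703/4)*425973 = 24579920019/4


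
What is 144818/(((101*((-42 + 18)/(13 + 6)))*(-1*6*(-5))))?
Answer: -1375771/36360 ≈ -37.837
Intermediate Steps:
144818/(((101*((-42 + 18)/(13 + 6)))*(-1*6*(-5)))) = 144818/(((101*(-24/19))*(-6*(-5)))) = 144818/(((101*(-24*1/19))*30)) = 144818/(((101*(-24/19))*30)) = 144818/((-2424/19*30)) = 144818/(-72720/19) = 144818*(-19/72720) = -1375771/36360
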